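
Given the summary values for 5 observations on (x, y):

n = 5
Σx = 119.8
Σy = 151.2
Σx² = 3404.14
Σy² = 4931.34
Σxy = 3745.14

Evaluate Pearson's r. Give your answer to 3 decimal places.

r = (nΣxy − ΣxΣy) / √[(nΣx² − (Σx)²)(nΣy² − (Σy)²)]
Numerator: 5×3745.14 − 119.8×151.2 = 611.94
Denominator: √[(17020.7 − 14352.04)(24656.7 − 22861.44)] = √[2668.66 × 1795.26] = 2188.8213
r = 611.94 / 2188.8213 ≈ 0.280

0.280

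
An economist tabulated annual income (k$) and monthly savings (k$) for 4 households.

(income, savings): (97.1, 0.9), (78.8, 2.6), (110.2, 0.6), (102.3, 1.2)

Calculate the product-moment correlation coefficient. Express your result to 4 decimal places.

n = 4, Σx = 388.4, Σy = 5.3, Σx² = 38247.18, Σy² = 9.37, Σxy = 481.15
nΣxy − ΣxΣy = 1924.6 − 2058.52 = -133.92
nΣx² − (Σx)² = 152988.72 − 150854.56 = 2134.16; nΣy² − (Σy)² = 37.48 − 28.09 = 9.39
r = -133.92 / √(2134.16 × 9.39) = -133.92 / 141.5619 ≈ -0.9460

-0.9460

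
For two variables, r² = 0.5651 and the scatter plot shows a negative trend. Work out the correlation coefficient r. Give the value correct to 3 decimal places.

|r| = √0.5651 = 0.752
The association is negative, so r = −0.752.

-0.752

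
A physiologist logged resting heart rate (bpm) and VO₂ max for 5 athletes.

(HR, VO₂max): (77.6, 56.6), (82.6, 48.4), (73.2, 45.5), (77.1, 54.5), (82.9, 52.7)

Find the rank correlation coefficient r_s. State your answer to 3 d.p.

Rank HR: 3, 4, 1, 2, 5
Rank VO₂max: 5, 2, 1, 4, 3
d = rank(HR) − rank(VO₂max): -2, 2, 0, -2, 2; Σd² = 16
ρ = 1 − 6Σd² / [n(n²−1)] = 1 − 6×16 / (5×24) = 1 − 96/120 ≈ 0.200

0.200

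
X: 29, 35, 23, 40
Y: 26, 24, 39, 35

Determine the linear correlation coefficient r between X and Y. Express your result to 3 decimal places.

-0.291

n = 4, ΣX = 127, ΣY = 124, ΣX² = 4195, ΣY² = 3998, ΣXY = 3891
nΣXY − ΣXΣY = 15564 − 15748 = -184
nΣX² − (ΣX)² = 16780 − 16129 = 651; nΣY² − (ΣY)² = 15992 − 15376 = 616
r = -184 / √(651 × 616) = -184 / 633.2582 ≈ -0.291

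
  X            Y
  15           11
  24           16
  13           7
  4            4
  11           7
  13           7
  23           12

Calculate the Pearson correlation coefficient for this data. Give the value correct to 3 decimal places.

0.936

n = 7, ΣX = 103, ΣY = 64, ΣX² = 1805, ΣY² = 684, ΣXY = 1100
nΣXY − ΣXΣY = 7700 − 6592 = 1108
nΣX² − (ΣX)² = 12635 − 10609 = 2026; nΣY² − (ΣY)² = 4788 − 4096 = 692
r = 1108 / √(2026 × 692) = 1108 / 1184.0574 ≈ 0.936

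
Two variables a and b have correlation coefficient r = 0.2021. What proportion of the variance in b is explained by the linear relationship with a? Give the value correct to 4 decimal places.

r² = (0.2021)² = 0.0408

0.0408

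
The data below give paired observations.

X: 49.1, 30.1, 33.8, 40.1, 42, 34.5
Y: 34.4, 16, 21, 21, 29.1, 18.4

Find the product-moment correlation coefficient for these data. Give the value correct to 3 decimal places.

0.942

n = 6, ΣX = 229.6, ΣY = 139.9, ΣX² = 9021.52, ΣY² = 3506.73, ΣXY = 5579.54
nΣXY − ΣXΣY = 33477.24 − 32121.04 = 1356.2
nΣX² − (ΣX)² = 54129.12 − 52716.16 = 1412.96; nΣY² − (ΣY)² = 21040.38 − 19572.01 = 1468.37
r = 1356.2 / √(1412.96 × 1468.37) = 1356.2 / 1440.3986 ≈ 0.942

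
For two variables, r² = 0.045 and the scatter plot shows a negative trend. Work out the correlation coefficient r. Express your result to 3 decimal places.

-0.212

|r| = √0.045 = 0.212
The association is negative, so r = −0.212.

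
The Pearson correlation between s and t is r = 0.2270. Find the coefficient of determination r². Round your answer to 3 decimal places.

0.052

r² = (0.2270)² = 0.052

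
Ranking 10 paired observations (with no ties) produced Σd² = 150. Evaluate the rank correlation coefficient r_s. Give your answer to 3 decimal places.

ρ = 1 − 6Σd² / [n(n²−1)] = 1 − 6×150 / (10×99)
  = 1 − 900/990 = 1 − 0.9091 ≈ 0.091

0.091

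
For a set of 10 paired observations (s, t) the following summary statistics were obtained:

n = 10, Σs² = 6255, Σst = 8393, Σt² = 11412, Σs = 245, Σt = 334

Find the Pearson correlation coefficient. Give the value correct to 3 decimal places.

0.825

r = (nΣst − ΣsΣt) / √[(nΣs² − (Σs)²)(nΣt² − (Σt)²)]
Numerator: 10×8393 − 245×334 = 2100
Denominator: √[(62550 − 60025)(114120 − 111556)] = √[2525 × 2564] = 2544.4253
r = 2100 / 2544.4253 ≈ 0.825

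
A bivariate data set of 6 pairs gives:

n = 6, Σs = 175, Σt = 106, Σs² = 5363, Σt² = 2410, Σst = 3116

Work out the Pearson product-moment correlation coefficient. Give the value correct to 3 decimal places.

r = (nΣst − ΣsΣt) / √[(nΣs² − (Σs)²)(nΣt² − (Σt)²)]
Numerator: 6×3116 − 175×106 = 146
Denominator: √[(32178 − 30625)(14460 − 11236)] = √[1553 × 3224] = 2237.6041
r = 146 / 2237.6041 ≈ 0.065

0.065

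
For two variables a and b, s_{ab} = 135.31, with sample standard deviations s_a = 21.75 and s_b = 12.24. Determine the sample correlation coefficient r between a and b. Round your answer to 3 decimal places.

0.508

r = Cov(a,b) / (s_a · s_b) = 135.31 / (21.75 × 12.24)
  = 135.31 / 266.2200 ≈ 0.508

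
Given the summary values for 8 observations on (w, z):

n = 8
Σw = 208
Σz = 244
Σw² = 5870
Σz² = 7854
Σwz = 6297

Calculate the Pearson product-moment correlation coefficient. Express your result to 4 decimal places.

-0.1077

r = (nΣwz − ΣwΣz) / √[(nΣw² − (Σw)²)(nΣz² − (Σz)²)]
Numerator: 8×6297 − 208×244 = -376
Denominator: √[(46960 − 43264)(62832 − 59536)] = √[3696 × 3296] = 3490.2745
r = -376 / 3490.2745 ≈ -0.1077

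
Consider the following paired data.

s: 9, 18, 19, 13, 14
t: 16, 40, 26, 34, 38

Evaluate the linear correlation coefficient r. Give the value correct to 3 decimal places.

n = 5, Σs = 73, Σt = 154, Σs² = 1131, Σt² = 5132, Σst = 2332
nΣst − ΣsΣt = 11660 − 11242 = 418
nΣs² − (Σs)² = 5655 − 5329 = 326; nΣt² − (Σt)² = 25660 − 23716 = 1944
r = 418 / √(326 × 1944) = 418 / 796.0804 ≈ 0.525

0.525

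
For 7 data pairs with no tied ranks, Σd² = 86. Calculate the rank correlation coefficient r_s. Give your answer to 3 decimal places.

ρ = 1 − 6Σd² / [n(n²−1)] = 1 − 6×86 / (7×48)
  = 1 − 516/336 = 1 − 1.5357 ≈ -0.536

-0.536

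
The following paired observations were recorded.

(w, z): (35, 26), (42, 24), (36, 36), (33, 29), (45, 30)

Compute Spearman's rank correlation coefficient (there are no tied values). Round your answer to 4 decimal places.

Rank w: 2, 4, 3, 1, 5
Rank z: 2, 1, 5, 3, 4
d = rank(w) − rank(z): 0, 3, -2, -2, 1; Σd² = 18
ρ = 1 − 6Σd² / [n(n²−1)] = 1 − 6×18 / (5×24) = 1 − 108/120 ≈ 0.1000

0.1000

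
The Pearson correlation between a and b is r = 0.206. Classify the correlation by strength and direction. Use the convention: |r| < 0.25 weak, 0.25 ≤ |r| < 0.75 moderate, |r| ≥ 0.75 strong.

weak positive

r = 0.206 > 0 so the relationship is positive.
|r| = 0.206, which falls in the weak range.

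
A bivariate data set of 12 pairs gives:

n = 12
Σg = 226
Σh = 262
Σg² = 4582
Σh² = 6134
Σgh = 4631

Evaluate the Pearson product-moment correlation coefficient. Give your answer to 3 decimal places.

-0.826

r = (nΣgh − ΣgΣh) / √[(nΣg² − (Σg)²)(nΣh² − (Σh)²)]
Numerator: 12×4631 − 226×262 = -3640
Denominator: √[(54984 − 51076)(73608 − 68644)] = √[3908 × 4964] = 4404.4650
r = -3640 / 4404.4650 ≈ -0.826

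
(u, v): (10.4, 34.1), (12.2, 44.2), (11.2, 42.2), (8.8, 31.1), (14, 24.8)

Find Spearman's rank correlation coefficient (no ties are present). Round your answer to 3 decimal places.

Rank u: 2, 4, 3, 1, 5
Rank v: 3, 5, 4, 2, 1
d = rank(u) − rank(v): -1, -1, -1, -1, 4; Σd² = 20
ρ = 1 − 6Σd² / [n(n²−1)] = 1 − 6×20 / (5×24) = 1 − 120/120 ≈ 0.000

0.000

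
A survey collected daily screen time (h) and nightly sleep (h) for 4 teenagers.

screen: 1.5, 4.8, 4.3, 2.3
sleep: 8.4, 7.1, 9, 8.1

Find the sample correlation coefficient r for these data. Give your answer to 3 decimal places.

n = 4, Σx = 12.9, Σy = 32.6, Σx² = 49.07, Σy² = 267.58, Σxy = 104.01
nΣxy − ΣxΣy = 416.04 − 420.54 = -4.5
nΣx² − (Σx)² = 196.28 − 166.41 = 29.87; nΣy² − (Σy)² = 1070.32 − 1062.76 = 7.56
r = -4.5 / √(29.87 × 7.56) = -4.5 / 15.0272 ≈ -0.299

-0.299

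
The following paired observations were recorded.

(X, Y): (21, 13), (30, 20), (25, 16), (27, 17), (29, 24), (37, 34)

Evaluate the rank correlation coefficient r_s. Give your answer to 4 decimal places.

Rank X: 1, 5, 2, 3, 4, 6
Rank Y: 1, 4, 2, 3, 5, 6
d = rank(X) − rank(Y): 0, 1, 0, 0, -1, 0; Σd² = 2
ρ = 1 − 6Σd² / [n(n²−1)] = 1 − 6×2 / (6×35) = 1 − 12/210 ≈ 0.9429

0.9429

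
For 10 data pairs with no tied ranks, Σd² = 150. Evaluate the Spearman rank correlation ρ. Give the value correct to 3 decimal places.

ρ = 1 − 6Σd² / [n(n²−1)] = 1 − 6×150 / (10×99)
  = 1 − 900/990 = 1 − 0.9091 ≈ 0.091

0.091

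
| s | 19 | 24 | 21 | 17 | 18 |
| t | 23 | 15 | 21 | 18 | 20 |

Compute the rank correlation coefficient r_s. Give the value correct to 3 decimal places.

-0.100

Rank s: 3, 5, 4, 1, 2
Rank t: 5, 1, 4, 2, 3
d = rank(s) − rank(t): -2, 4, 0, -1, -1; Σd² = 22
ρ = 1 − 6Σd² / [n(n²−1)] = 1 − 6×22 / (5×24) = 1 − 132/120 ≈ -0.100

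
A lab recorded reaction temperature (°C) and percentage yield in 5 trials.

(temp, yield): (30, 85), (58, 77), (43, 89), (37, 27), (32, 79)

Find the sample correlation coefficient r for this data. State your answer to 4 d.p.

n = 5, Σx = 200, Σy = 357, Σx² = 8506, Σy² = 28045, Σxy = 14370
nΣxy − ΣxΣy = 71850 − 71400 = 450
nΣx² − (Σx)² = 42530 − 40000 = 2530; nΣy² − (Σy)² = 140225 − 127449 = 12776
r = 450 / √(2530 × 12776) = 450 / 5685.3566 ≈ 0.0792

0.0792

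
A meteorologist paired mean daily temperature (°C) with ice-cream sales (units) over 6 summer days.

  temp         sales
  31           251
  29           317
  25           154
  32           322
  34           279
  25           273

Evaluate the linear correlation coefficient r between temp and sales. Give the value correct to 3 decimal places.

n = 6, Σx = 176, Σy = 1596, Σx² = 5232, Σy² = 443260, Σxy = 47439
nΣxy − ΣxΣy = 284634 − 280896 = 3738
nΣx² − (Σx)² = 31392 − 30976 = 416; nΣy² − (Σy)² = 2659560 − 2547216 = 112344
r = 3738 / √(416 × 112344) = 3738 / 6836.3078 ≈ 0.547

0.547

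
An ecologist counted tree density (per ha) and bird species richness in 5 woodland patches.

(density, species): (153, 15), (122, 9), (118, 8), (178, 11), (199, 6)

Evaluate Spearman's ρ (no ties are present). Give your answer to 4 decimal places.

Rank density: 3, 2, 1, 4, 5
Rank species: 5, 3, 2, 4, 1
d = rank(density) − rank(species): -2, -1, -1, 0, 4; Σd² = 22
ρ = 1 − 6Σd² / [n(n²−1)] = 1 − 6×22 / (5×24) = 1 − 132/120 ≈ -0.1000

-0.1000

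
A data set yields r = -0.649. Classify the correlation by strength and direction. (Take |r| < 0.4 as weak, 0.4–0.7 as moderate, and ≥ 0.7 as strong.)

r = -0.649 < 0 so the relationship is negative.
|r| = 0.649, which falls in the moderate range.

moderate negative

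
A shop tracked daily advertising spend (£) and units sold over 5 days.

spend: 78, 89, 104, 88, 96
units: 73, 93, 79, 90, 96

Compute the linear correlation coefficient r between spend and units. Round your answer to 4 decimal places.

0.2689

n = 5, Σx = 455, Σy = 431, Σx² = 41781, Σy² = 37535, Σxy = 39323
nΣxy − ΣxΣy = 196615 − 196105 = 510
nΣx² − (Σx)² = 208905 − 207025 = 1880; nΣy² − (Σy)² = 187675 − 185761 = 1914
r = 510 / √(1880 × 1914) = 510 / 1896.9238 ≈ 0.2689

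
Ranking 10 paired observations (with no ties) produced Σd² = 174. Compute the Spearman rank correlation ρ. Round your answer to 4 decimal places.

-0.0545

ρ = 1 − 6Σd² / [n(n²−1)] = 1 − 6×174 / (10×99)
  = 1 − 1044/990 = 1 − 1.05455 ≈ -0.0545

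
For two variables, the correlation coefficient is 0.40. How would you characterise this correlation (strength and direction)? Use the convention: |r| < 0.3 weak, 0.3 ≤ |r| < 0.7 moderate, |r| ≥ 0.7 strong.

r = 0.40 > 0 so the relationship is positive.
|r| = 0.40, which falls in the moderate range.

moderate positive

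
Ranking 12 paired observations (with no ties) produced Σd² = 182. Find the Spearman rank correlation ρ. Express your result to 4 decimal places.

ρ = 1 − 6Σd² / [n(n²−1)] = 1 − 6×182 / (12×143)
  = 1 − 1092/1716 = 1 − 0.63636 ≈ 0.3636

0.3636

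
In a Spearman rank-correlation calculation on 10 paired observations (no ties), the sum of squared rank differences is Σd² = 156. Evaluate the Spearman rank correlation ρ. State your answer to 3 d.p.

ρ = 1 − 6Σd² / [n(n²−1)] = 1 − 6×156 / (10×99)
  = 1 − 936/990 = 1 − 0.9455 ≈ 0.055

0.055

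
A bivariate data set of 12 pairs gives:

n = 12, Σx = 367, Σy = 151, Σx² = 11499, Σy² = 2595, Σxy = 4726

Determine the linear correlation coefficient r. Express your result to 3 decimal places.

0.247

r = (nΣxy − ΣxΣy) / √[(nΣx² − (Σx)²)(nΣy² − (Σy)²)]
Numerator: 12×4726 − 367×151 = 1295
Denominator: √[(137988 − 134689)(31140 − 22801)] = √[3299 × 8339] = 5245.0320
r = 1295 / 5245.0320 ≈ 0.247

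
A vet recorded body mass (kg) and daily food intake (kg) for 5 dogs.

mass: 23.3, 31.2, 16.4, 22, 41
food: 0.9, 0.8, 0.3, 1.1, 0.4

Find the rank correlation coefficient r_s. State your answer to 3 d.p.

0.000

Rank mass: 3, 4, 1, 2, 5
Rank food: 4, 3, 1, 5, 2
d = rank(mass) − rank(food): -1, 1, 0, -3, 3; Σd² = 20
ρ = 1 − 6Σd² / [n(n²−1)] = 1 − 6×20 / (5×24) = 1 − 120/120 ≈ 0.000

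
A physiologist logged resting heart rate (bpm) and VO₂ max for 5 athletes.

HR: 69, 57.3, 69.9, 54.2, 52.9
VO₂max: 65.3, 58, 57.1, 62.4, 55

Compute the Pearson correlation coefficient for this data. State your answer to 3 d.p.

0.345

n = 5, Σx = 303.3, Σy = 297.8, Σx² = 18666.35, Σy² = 17807.26, Σxy = 18111.97
nΣxy − ΣxΣy = 90559.85 − 90322.74 = 237.11
nΣx² − (Σx)² = 93331.75 − 91990.89 = 1340.86; nΣy² − (Σy)² = 89036.3 − 88684.84 = 351.46
r = 237.11 / √(1340.86 × 351.46) = 237.11 / 686.4828 ≈ 0.345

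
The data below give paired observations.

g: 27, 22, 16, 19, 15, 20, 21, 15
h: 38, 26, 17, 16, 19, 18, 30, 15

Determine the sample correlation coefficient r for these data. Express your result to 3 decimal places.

0.875

n = 8, Σg = 155, Σh = 179, Σg² = 3121, Σh² = 4475, Σgh = 3674
nΣgh − ΣgΣh = 29392 − 27745 = 1647
nΣg² − (Σg)² = 24968 − 24025 = 943; nΣh² − (Σh)² = 35800 − 32041 = 3759
r = 1647 / √(943 × 3759) = 1647 / 1882.7472 ≈ 0.875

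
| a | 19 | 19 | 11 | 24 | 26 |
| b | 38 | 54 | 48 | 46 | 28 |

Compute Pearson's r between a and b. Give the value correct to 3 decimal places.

-0.553

n = 5, Σa = 99, Σb = 214, Σa² = 2095, Σb² = 9564, Σab = 4108
nΣab − ΣaΣb = 20540 − 21186 = -646
nΣa² − (Σa)² = 10475 − 9801 = 674; nΣb² − (Σb)² = 47820 − 45796 = 2024
r = -646 / √(674 × 2024) = -646 / 1167.9795 ≈ -0.553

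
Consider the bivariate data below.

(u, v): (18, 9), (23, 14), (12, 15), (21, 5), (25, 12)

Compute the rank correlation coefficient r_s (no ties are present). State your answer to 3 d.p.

Rank u: 2, 4, 1, 3, 5
Rank v: 2, 4, 5, 1, 3
d = rank(u) − rank(v): 0, 0, -4, 2, 2; Σd² = 24
ρ = 1 − 6Σd² / [n(n²−1)] = 1 − 6×24 / (5×24) = 1 − 144/120 ≈ -0.200

-0.200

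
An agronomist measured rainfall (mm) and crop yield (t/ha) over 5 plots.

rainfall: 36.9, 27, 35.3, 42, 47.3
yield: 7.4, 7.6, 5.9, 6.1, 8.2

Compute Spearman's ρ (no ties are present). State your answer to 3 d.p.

Rank rainfall: 3, 1, 2, 4, 5
Rank yield: 3, 4, 1, 2, 5
d = rank(rainfall) − rank(yield): 0, -3, 1, 2, 0; Σd² = 14
ρ = 1 − 6Σd² / [n(n²−1)] = 1 − 6×14 / (5×24) = 1 − 84/120 ≈ 0.300

0.300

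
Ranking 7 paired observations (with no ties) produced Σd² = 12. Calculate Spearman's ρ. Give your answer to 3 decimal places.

0.786

ρ = 1 − 6Σd² / [n(n²−1)] = 1 − 6×12 / (7×48)
  = 1 − 72/336 = 1 − 0.2143 ≈ 0.786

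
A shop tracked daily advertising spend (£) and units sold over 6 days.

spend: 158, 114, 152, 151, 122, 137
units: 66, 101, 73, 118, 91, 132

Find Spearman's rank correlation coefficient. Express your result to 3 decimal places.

-0.543

Rank spend: 6, 1, 5, 4, 2, 3
Rank units: 1, 4, 2, 5, 3, 6
d = rank(spend) − rank(units): 5, -3, 3, -1, -1, -3; Σd² = 54
ρ = 1 − 6Σd² / [n(n²−1)] = 1 − 6×54 / (6×35) = 1 − 324/210 ≈ -0.543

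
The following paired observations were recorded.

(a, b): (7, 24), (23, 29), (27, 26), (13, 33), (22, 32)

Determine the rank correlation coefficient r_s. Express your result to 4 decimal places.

0.0000

Rank a: 1, 4, 5, 2, 3
Rank b: 1, 3, 2, 5, 4
d = rank(a) − rank(b): 0, 1, 3, -3, -1; Σd² = 20
ρ = 1 − 6Σd² / [n(n²−1)] = 1 − 6×20 / (5×24) = 1 − 120/120 ≈ 0.0000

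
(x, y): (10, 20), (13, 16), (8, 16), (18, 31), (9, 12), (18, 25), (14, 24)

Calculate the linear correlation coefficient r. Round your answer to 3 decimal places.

0.850

n = 7, Σx = 90, Σy = 144, Σx² = 1258, Σy² = 3218, Σxy = 1988
nΣxy − ΣxΣy = 13916 − 12960 = 956
nΣx² − (Σx)² = 8806 − 8100 = 706; nΣy² − (Σy)² = 22526 − 20736 = 1790
r = 956 / √(706 × 1790) = 956 / 1124.1619 ≈ 0.850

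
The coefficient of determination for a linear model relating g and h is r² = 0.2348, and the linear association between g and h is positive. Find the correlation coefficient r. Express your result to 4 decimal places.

|r| = √0.2348 = 0.4846
The association is positive, so r = 0.4846.

0.4846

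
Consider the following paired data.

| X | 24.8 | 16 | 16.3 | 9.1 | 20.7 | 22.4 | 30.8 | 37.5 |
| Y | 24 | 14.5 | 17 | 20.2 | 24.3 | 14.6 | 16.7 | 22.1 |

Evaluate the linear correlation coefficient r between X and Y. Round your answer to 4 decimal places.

0.2216

n = 8, ΣX = 177.6, ΣY = 153.4, ΣX² = 4504.68, ΣY² = 3054.24, ΣXY = 3461.28
nΣXY − ΣXΣY = 27690.24 − 27243.84 = 446.4
nΣX² − (ΣX)² = 36037.44 − 31541.76 = 4495.68; nΣY² − (ΣY)² = 24433.92 − 23531.56 = 902.36
r = 446.4 / √(4495.68 × 902.36) = 446.4 / 2014.1305 ≈ 0.2216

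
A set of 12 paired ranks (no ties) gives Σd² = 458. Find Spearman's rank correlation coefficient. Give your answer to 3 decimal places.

ρ = 1 − 6Σd² / [n(n²−1)] = 1 − 6×458 / (12×143)
  = 1 − 2748/1716 = 1 − 1.6014 ≈ -0.601

-0.601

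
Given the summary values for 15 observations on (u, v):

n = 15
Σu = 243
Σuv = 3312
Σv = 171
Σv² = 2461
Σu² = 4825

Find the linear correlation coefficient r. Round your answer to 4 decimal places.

0.8037

r = (nΣuv − ΣuΣv) / √[(nΣu² − (Σu)²)(nΣv² − (Σv)²)]
Numerator: 15×3312 − 243×171 = 8127
Denominator: √[(72375 − 59049)(36915 − 29241)] = √[13326 × 7674] = 10112.5528
r = 8127 / 10112.5528 ≈ 0.8037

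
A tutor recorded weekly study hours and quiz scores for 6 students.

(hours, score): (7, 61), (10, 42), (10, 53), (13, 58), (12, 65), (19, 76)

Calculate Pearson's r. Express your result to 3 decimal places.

0.662

n = 6, Σx = 71, Σy = 355, Σx² = 923, Σy² = 21659, Σxy = 4355
nΣxy − ΣxΣy = 26130 − 25205 = 925
nΣx² − (Σx)² = 5538 − 5041 = 497; nΣy² − (Σy)² = 129954 − 126025 = 3929
r = 925 / √(497 × 3929) = 925 / 1397.3951 ≈ 0.662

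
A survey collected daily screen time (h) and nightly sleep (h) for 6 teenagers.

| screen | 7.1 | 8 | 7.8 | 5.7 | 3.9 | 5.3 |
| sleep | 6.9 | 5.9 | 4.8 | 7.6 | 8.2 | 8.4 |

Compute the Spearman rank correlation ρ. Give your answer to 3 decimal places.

Rank screen: 4, 6, 5, 3, 1, 2
Rank sleep: 3, 2, 1, 4, 5, 6
d = rank(screen) − rank(sleep): 1, 4, 4, -1, -4, -4; Σd² = 66
ρ = 1 − 6Σd² / [n(n²−1)] = 1 − 6×66 / (6×35) = 1 − 396/210 ≈ -0.886

-0.886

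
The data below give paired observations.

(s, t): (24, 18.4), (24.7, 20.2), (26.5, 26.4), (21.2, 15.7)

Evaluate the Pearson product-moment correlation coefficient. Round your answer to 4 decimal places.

n = 4, Σs = 96.4, Σt = 80.7, Σs² = 2337.78, Σt² = 1690.05, Σst = 1972.98
nΣst − ΣsΣt = 7891.92 − 7779.48 = 112.44
nΣs² − (Σs)² = 9351.12 − 9292.96 = 58.16; nΣt² − (Σt)² = 6760.2 − 6512.49 = 247.71
r = 112.44 / √(58.16 × 247.71) = 112.44 / 120.0284 ≈ 0.9368

0.9368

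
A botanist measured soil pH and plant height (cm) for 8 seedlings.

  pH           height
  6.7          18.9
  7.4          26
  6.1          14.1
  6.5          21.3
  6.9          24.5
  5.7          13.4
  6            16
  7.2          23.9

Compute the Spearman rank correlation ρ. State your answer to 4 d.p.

Rank pH: 5, 8, 3, 4, 6, 1, 2, 7
Rank height: 4, 8, 2, 5, 7, 1, 3, 6
d = rank(pH) − rank(height): 1, 0, 1, -1, -1, 0, -1, 1; Σd² = 6
ρ = 1 − 6Σd² / [n(n²−1)] = 1 − 6×6 / (8×63) = 1 − 36/504 ≈ 0.9286

0.9286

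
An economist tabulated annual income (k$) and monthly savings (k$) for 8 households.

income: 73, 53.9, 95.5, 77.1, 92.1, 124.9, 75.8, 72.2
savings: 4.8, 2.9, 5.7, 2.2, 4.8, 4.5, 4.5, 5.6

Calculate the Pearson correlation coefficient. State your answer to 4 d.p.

n = 8, Σx = 664.5, Σy = 35, Σx² = 58339.77, Σy² = 163.68, Σxy = 2970.23
nΣxy − ΣxΣy = 23761.84 − 23257.5 = 504.34
nΣx² − (Σx)² = 466718.16 − 441560.25 = 25157.91; nΣy² − (Σy)² = 1309.44 − 1225 = 84.44
r = 504.34 / √(25157.91 × 84.44) = 504.34 / 1457.5095 ≈ 0.3460

0.3460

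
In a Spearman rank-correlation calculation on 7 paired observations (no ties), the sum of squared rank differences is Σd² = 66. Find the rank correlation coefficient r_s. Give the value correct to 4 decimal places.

-0.1786

ρ = 1 − 6Σd² / [n(n²−1)] = 1 − 6×66 / (7×48)
  = 1 − 396/336 = 1 − 1.17857 ≈ -0.1786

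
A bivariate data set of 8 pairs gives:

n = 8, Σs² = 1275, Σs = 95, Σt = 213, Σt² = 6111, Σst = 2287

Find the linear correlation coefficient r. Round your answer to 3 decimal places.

-0.954

r = (nΣst − ΣsΣt) / √[(nΣs² − (Σs)²)(nΣt² − (Σt)²)]
Numerator: 8×2287 − 95×213 = -1939
Denominator: √[(10200 − 9025)(48888 − 45369)] = √[1175 × 3519] = 2033.4269
r = -1939 / 2033.4269 ≈ -0.954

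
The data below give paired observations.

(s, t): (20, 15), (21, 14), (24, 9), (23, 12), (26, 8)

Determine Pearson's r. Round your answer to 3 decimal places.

n = 5, Σs = 114, Σt = 58, Σs² = 2622, Σt² = 710, Σst = 1294
nΣst − ΣsΣt = 6470 − 6612 = -142
nΣs² − (Σs)² = 13110 − 12996 = 114; nΣt² − (Σt)² = 3550 − 3364 = 186
r = -142 / √(114 × 186) = -142 / 145.6159 ≈ -0.975

-0.975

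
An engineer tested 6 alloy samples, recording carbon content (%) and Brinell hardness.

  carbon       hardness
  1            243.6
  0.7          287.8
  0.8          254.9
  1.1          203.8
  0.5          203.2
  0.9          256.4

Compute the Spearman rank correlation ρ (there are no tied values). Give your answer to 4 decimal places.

-0.0857

Rank carbon: 5, 2, 3, 6, 1, 4
Rank hardness: 3, 6, 4, 2, 1, 5
d = rank(carbon) − rank(hardness): 2, -4, -1, 4, 0, -1; Σd² = 38
ρ = 1 − 6Σd² / [n(n²−1)] = 1 − 6×38 / (6×35) = 1 − 228/210 ≈ -0.0857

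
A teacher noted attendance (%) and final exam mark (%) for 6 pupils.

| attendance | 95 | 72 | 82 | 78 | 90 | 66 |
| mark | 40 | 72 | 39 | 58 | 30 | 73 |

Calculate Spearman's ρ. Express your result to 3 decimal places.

Rank attendance: 6, 2, 4, 3, 5, 1
Rank mark: 3, 5, 2, 4, 1, 6
d = rank(attendance) − rank(mark): 3, -3, 2, -1, 4, -5; Σd² = 64
ρ = 1 − 6Σd² / [n(n²−1)] = 1 − 6×64 / (6×35) = 1 − 384/210 ≈ -0.829

-0.829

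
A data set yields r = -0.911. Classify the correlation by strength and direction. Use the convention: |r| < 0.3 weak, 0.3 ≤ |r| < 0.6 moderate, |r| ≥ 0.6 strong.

strong negative

r = -0.911 < 0 so the relationship is negative.
|r| = 0.911, which falls in the strong range.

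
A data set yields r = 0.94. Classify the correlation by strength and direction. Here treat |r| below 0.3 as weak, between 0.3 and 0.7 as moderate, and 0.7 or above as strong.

strong positive

r = 0.94 > 0 so the relationship is positive.
|r| = 0.94, which falls in the strong range.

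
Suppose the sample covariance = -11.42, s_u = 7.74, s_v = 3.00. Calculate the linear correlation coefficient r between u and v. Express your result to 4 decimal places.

r = Cov(u,v) / (s_u · s_v) = -11.42 / (7.74 × 3.00)
  = -11.42 / 23.2200 ≈ -0.4918

-0.4918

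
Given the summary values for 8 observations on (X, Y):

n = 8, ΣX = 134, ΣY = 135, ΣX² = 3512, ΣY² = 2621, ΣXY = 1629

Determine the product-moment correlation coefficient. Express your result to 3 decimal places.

r = (nΣXY − ΣXΣY) / √[(nΣX² − (ΣX)²)(nΣY² − (ΣY)²)]
Numerator: 8×1629 − 134×135 = -5058
Denominator: √[(28096 − 17956)(20968 − 18225)] = √[10140 × 2743] = 5273.8999
r = -5058 / 5273.8999 ≈ -0.959

-0.959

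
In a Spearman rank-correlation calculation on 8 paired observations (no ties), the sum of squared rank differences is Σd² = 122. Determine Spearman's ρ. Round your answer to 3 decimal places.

ρ = 1 − 6Σd² / [n(n²−1)] = 1 − 6×122 / (8×63)
  = 1 − 732/504 = 1 − 1.4524 ≈ -0.452

-0.452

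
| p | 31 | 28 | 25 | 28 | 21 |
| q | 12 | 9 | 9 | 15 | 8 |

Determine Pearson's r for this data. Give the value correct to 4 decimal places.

n = 5, Σp = 133, Σq = 53, Σp² = 3595, Σq² = 595, Σpq = 1437
nΣpq − ΣpΣq = 7185 − 7049 = 136
nΣp² − (Σp)² = 17975 − 17689 = 286; nΣq² − (Σq)² = 2975 − 2809 = 166
r = 136 / √(286 × 166) = 136 / 217.8899 ≈ 0.6242

0.6242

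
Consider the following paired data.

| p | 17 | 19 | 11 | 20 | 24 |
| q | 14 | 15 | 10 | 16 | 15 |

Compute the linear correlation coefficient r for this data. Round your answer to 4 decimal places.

0.8726

n = 5, Σp = 91, Σq = 70, Σp² = 1747, Σq² = 1002, Σpq = 1313
nΣpq − ΣpΣq = 6565 − 6370 = 195
nΣp² − (Σp)² = 8735 − 8281 = 454; nΣq² − (Σq)² = 5010 − 4900 = 110
r = 195 / √(454 × 110) = 195 / 223.4726 ≈ 0.8726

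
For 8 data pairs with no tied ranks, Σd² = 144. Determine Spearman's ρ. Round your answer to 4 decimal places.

-0.7143

ρ = 1 − 6Σd² / [n(n²−1)] = 1 − 6×144 / (8×63)
  = 1 − 864/504 = 1 − 1.71429 ≈ -0.7143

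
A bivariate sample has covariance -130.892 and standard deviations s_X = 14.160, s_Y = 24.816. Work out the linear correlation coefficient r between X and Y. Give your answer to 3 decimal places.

r = Cov(X,Y) / (s_X · s_Y) = -130.892 / (14.160 × 24.816)
  = -130.892 / 351.3946 ≈ -0.372

-0.372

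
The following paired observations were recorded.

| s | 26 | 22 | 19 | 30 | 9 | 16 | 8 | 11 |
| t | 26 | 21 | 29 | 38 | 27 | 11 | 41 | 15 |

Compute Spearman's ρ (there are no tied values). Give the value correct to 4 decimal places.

Rank s: 7, 6, 5, 8, 2, 4, 1, 3
Rank t: 4, 3, 6, 7, 5, 1, 8, 2
d = rank(s) − rank(t): 3, 3, -1, 1, -3, 3, -7, 1; Σd² = 88
ρ = 1 − 6Σd² / [n(n²−1)] = 1 − 6×88 / (8×63) = 1 − 528/504 ≈ -0.0476

-0.0476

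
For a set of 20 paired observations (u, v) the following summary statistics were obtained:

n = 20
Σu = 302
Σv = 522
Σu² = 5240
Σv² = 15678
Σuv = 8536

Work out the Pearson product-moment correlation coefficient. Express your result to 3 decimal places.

0.553

r = (nΣuv − ΣuΣv) / √[(nΣu² − (Σu)²)(nΣv² − (Σv)²)]
Numerator: 20×8536 − 302×522 = 13076
Denominator: √[(104800 − 91204)(313560 − 272484)] = √[13596 × 41076] = 23631.9550
r = 13076 / 23631.9550 ≈ 0.553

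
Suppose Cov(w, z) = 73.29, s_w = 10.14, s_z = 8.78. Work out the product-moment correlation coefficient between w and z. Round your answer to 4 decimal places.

0.8232

r = Cov(w,z) / (s_w · s_z) = 73.29 / (10.14 × 8.78)
  = 73.29 / 89.0292 ≈ 0.8232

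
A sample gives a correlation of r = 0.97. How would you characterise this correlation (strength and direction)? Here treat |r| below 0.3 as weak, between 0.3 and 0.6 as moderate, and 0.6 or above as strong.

strong positive

r = 0.97 > 0 so the relationship is positive.
|r| = 0.97, which falls in the strong range.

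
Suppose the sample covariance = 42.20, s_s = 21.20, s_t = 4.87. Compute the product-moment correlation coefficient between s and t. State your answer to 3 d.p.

r = Cov(s,t) / (s_s · s_t) = 42.20 / (21.20 × 4.87)
  = 42.20 / 103.2440 ≈ 0.409

0.409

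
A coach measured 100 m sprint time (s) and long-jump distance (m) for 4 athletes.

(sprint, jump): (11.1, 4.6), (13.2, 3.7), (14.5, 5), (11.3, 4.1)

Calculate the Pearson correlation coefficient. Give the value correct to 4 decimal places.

n = 4, Σx = 50.1, Σy = 17.4, Σx² = 635.39, Σy² = 76.66, Σxy = 218.73
nΣxy − ΣxΣy = 874.92 − 871.74 = 3.18
nΣx² − (Σx)² = 2541.56 − 2510.01 = 31.55; nΣy² − (Σy)² = 306.64 − 302.76 = 3.88
r = 3.18 / √(31.55 × 3.88) = 3.18 / 11.0641 ≈ 0.2874

0.2874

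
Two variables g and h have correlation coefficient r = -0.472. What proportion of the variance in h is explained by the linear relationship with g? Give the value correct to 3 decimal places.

r² = (-0.472)² = 0.223

0.223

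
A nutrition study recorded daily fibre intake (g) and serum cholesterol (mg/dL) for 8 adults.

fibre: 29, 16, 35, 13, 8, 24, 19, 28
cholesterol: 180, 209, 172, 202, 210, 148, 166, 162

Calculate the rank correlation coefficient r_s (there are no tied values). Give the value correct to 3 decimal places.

Rank fibre: 7, 3, 8, 2, 1, 5, 4, 6
Rank cholesterol: 5, 7, 4, 6, 8, 1, 3, 2
d = rank(fibre) − rank(cholesterol): 2, -4, 4, -4, -7, 4, 1, 4; Σd² = 134
ρ = 1 − 6Σd² / [n(n²−1)] = 1 − 6×134 / (8×63) = 1 − 804/504 ≈ -0.595

-0.595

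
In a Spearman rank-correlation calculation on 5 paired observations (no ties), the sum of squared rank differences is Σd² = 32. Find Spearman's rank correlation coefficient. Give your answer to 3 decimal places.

-0.600

ρ = 1 − 6Σd² / [n(n²−1)] = 1 − 6×32 / (5×24)
  = 1 − 192/120 = 1 − 1.6000 ≈ -0.600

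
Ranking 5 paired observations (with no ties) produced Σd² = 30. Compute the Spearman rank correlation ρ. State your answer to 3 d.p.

-0.500

ρ = 1 − 6Σd² / [n(n²−1)] = 1 − 6×30 / (5×24)
  = 1 − 180/120 = 1 − 1.5000 ≈ -0.500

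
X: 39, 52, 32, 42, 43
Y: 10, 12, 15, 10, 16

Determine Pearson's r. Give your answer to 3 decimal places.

-0.233

n = 5, ΣX = 208, ΣY = 63, ΣX² = 8862, ΣY² = 825, ΣXY = 2602
nΣXY − ΣXΣY = 13010 − 13104 = -94
nΣX² − (ΣX)² = 44310 − 43264 = 1046; nΣY² − (ΣY)² = 4125 − 3969 = 156
r = -94 / √(1046 × 156) = -94 / 403.9505 ≈ -0.233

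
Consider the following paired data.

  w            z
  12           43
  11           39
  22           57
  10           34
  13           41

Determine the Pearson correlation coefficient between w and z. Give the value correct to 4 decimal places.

n = 5, Σw = 68, Σz = 214, Σw² = 1018, Σz² = 9456, Σwz = 3072
nΣwz − ΣwΣz = 15360 − 14552 = 808
nΣw² − (Σw)² = 5090 − 4624 = 466; nΣz² − (Σz)² = 47280 − 45796 = 1484
r = 808 / √(466 × 1484) = 808 / 831.5912 ≈ 0.9716

0.9716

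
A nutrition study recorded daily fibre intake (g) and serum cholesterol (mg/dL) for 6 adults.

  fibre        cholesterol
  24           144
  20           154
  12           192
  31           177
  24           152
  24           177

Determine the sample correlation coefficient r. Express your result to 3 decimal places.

n = 6, Σx = 135, Σy = 996, Σx² = 3233, Σy² = 167078, Σxy = 22223
nΣxy − ΣxΣy = 133338 − 134460 = -1122
nΣx² − (Σx)² = 19398 − 18225 = 1173; nΣy² − (Σy)² = 1002468 − 992016 = 10452
r = -1122 / √(1173 × 10452) = -1122 / 3501.4563 ≈ -0.320

-0.320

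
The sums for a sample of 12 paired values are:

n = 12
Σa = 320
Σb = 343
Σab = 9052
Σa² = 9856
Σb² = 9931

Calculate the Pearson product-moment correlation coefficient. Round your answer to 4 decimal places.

-0.2311

r = (nΣab − ΣaΣb) / √[(nΣa² − (Σa)²)(nΣb² − (Σb)²)]
Numerator: 12×9052 − 320×343 = -1136
Denominator: √[(118272 − 102400)(119172 − 117649)] = √[15872 × 1523] = 4916.6102
r = -1136 / 4916.6102 ≈ -0.2311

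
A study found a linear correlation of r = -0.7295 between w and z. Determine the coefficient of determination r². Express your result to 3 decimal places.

r² = (-0.7295)² = 0.532

0.532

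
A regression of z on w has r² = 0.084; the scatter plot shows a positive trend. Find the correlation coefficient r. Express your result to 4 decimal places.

|r| = √0.084 = 0.2898
The association is positive, so r = 0.2898.

0.2898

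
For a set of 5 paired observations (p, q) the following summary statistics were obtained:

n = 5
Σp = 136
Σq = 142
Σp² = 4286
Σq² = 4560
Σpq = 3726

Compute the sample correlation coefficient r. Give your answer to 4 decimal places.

-0.2452

r = (nΣpq − ΣpΣq) / √[(nΣp² − (Σp)²)(nΣq² − (Σq)²)]
Numerator: 5×3726 − 136×142 = -682
Denominator: √[(21430 − 18496)(22800 − 20164)] = √[2934 × 2636] = 2781.0113
r = -682 / 2781.0113 ≈ -0.2452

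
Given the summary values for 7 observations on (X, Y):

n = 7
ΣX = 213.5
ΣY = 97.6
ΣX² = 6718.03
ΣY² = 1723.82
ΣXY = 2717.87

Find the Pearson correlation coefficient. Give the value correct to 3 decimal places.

-0.946

r = (nΣXY − ΣXΣY) / √[(nΣX² − (ΣX)²)(nΣY² − (ΣY)²)]
Numerator: 7×2717.87 − 213.5×97.6 = -1812.51
Denominator: √[(47026.21 − 45582.25)(12066.74 − 9525.76)] = √[1443.96 × 2540.98] = 1915.4826
r = -1812.51 / 1915.4826 ≈ -0.946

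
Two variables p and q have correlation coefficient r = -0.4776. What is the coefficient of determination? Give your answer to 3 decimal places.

0.228

r² = (-0.4776)² = 0.228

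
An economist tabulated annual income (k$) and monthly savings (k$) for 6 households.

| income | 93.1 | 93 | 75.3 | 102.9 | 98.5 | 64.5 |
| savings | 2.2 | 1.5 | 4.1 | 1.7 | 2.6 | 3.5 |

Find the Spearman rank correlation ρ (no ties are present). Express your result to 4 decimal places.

Rank income: 4, 3, 2, 6, 5, 1
Rank savings: 3, 1, 6, 2, 4, 5
d = rank(income) − rank(savings): 1, 2, -4, 4, 1, -4; Σd² = 54
ρ = 1 − 6Σd² / [n(n²−1)] = 1 − 6×54 / (6×35) = 1 − 324/210 ≈ -0.5429

-0.5429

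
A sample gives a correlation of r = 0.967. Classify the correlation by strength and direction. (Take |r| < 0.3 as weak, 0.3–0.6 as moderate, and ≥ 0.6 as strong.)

strong positive

r = 0.967 > 0 so the relationship is positive.
|r| = 0.967, which falls in the strong range.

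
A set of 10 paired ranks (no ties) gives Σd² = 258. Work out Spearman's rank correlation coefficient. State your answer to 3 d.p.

ρ = 1 − 6Σd² / [n(n²−1)] = 1 − 6×258 / (10×99)
  = 1 − 1548/990 = 1 − 1.5636 ≈ -0.564

-0.564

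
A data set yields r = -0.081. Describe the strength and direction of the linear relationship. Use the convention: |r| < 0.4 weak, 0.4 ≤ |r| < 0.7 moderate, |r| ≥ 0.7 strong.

r = -0.081 < 0 so the relationship is negative.
|r| = 0.081, which falls in the weak range.

weak negative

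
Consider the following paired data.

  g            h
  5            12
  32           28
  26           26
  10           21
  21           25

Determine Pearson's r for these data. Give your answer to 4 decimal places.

n = 5, Σg = 94, Σh = 112, Σg² = 2266, Σh² = 2670, Σgh = 2367
nΣgh − ΣgΣh = 11835 − 10528 = 1307
nΣg² − (Σg)² = 11330 − 8836 = 2494; nΣh² − (Σh)² = 13350 − 12544 = 806
r = 1307 / √(2494 × 806) = 1307 / 1417.8025 ≈ 0.9218

0.9218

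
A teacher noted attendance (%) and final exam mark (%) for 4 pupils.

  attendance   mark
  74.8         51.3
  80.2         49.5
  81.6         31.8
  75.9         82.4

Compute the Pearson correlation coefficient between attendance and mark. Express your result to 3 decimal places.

-0.679

n = 4, Σx = 312.5, Σy = 215, Σx² = 24446.45, Σy² = 12882.94, Σxy = 16656.18
nΣxy − ΣxΣy = 66624.72 − 67187.5 = -562.78
nΣx² − (Σx)² = 97785.8 − 97656.25 = 129.55; nΣy² − (Σy)² = 51531.76 − 46225 = 5306.76
r = -562.78 / √(129.55 × 5306.76) = -562.78 / 829.1506 ≈ -0.679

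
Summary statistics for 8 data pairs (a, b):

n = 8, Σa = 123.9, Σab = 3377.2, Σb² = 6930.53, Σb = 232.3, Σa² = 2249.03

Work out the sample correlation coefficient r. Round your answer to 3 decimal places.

r = (nΣab − ΣaΣb) / √[(nΣa² − (Σa)²)(nΣb² − (Σb)²)]
Numerator: 8×3377.2 − 123.9×232.3 = -1764.37
Denominator: √[(17992.24 − 15351.21)(55444.24 − 53963.29)] = √[2641.03 × 1480.95] = 1977.6838
r = -1764.37 / 1977.6838 ≈ -0.892

-0.892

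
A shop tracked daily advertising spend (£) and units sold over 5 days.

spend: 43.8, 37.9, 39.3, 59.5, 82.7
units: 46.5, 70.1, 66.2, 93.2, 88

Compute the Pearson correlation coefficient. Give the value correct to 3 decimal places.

n = 5, Σx = 263.2, Σy = 364, Σx² = 15278.88, Σy² = 27888.94, Σxy = 20118.15
nΣxy − ΣxΣy = 100590.75 − 95804.8 = 4785.95
nΣx² − (Σx)² = 76394.4 − 69274.24 = 7120.16; nΣy² − (Σy)² = 139444.7 − 132496 = 6948.7
r = 4785.95 / √(7120.16 × 6948.7) = 4785.95 / 7033.9076 ≈ 0.680

0.680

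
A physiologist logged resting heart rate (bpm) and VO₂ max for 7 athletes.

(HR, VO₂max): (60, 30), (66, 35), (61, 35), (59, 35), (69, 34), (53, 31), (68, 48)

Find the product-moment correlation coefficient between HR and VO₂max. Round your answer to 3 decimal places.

n = 7, Σx = 436, Σy = 248, Σx² = 27352, Σy² = 8996, Σxy = 15563
nΣxy − ΣxΣy = 108941 − 108128 = 813
nΣx² − (Σx)² = 191464 − 190096 = 1368; nΣy² − (Σy)² = 62972 − 61504 = 1468
r = 813 / √(1368 × 1468) = 813 / 1417.1182 ≈ 0.574

0.574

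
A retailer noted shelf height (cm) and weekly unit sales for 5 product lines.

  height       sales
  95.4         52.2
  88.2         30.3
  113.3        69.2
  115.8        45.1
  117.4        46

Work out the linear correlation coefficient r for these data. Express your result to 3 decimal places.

0.500

n = 5, Σx = 530.1, Σy = 242.8, Σx² = 56909.69, Σy² = 12581.58, Σxy = 26115.68
nΣxy − ΣxΣy = 130578.4 − 128708.28 = 1870.12
nΣx² − (Σx)² = 284548.45 − 281006.01 = 3542.44; nΣy² − (Σy)² = 62907.9 − 58951.84 = 3956.06
r = 1870.12 / √(3542.44 × 3956.06) = 1870.12 / 3743.5418 ≈ 0.500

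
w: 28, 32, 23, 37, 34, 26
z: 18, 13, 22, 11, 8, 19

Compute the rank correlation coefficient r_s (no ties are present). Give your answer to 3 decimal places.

Rank w: 3, 4, 1, 6, 5, 2
Rank z: 4, 3, 6, 2, 1, 5
d = rank(w) − rank(z): -1, 1, -5, 4, 4, -3; Σd² = 68
ρ = 1 − 6Σd² / [n(n²−1)] = 1 − 6×68 / (6×35) = 1 − 408/210 ≈ -0.943

-0.943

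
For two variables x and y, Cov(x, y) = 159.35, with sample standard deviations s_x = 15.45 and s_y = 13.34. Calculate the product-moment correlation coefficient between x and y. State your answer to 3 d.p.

0.773

r = Cov(x,y) / (s_x · s_y) = 159.35 / (15.45 × 13.34)
  = 159.35 / 206.1030 ≈ 0.773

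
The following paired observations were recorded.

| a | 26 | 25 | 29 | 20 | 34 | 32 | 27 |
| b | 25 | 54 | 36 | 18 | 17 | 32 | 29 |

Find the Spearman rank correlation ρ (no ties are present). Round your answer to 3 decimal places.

Rank a: 3, 2, 5, 1, 7, 6, 4
Rank b: 3, 7, 6, 2, 1, 5, 4
d = rank(a) − rank(b): 0, -5, -1, -1, 6, 1, 0; Σd² = 64
ρ = 1 − 6Σd² / [n(n²−1)] = 1 − 6×64 / (7×48) = 1 − 384/336 ≈ -0.143

-0.143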